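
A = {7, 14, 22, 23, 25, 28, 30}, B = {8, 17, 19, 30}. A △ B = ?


A △ B = (A \ B) ∪ (B \ A) = elements in exactly one of A or B
A \ B = {7, 14, 22, 23, 25, 28}
B \ A = {8, 17, 19}
A △ B = {7, 8, 14, 17, 19, 22, 23, 25, 28}

A △ B = {7, 8, 14, 17, 19, 22, 23, 25, 28}


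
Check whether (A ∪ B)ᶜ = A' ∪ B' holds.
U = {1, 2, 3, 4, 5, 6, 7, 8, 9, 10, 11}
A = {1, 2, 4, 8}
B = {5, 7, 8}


LHS: A ∪ B = {1, 2, 4, 5, 7, 8}
(A ∪ B)' = U \ (A ∪ B) = {3, 6, 9, 10, 11}
A' = {3, 5, 6, 7, 9, 10, 11}, B' = {1, 2, 3, 4, 6, 9, 10, 11}
Claimed RHS: A' ∪ B' = {1, 2, 3, 4, 5, 6, 7, 9, 10, 11}
Identity is INVALID: LHS = {3, 6, 9, 10, 11} but the RHS claimed here equals {1, 2, 3, 4, 5, 6, 7, 9, 10, 11}. The correct form is (A ∪ B)' = A' ∩ B'.

Identity is invalid: (A ∪ B)' = {3, 6, 9, 10, 11} but A' ∪ B' = {1, 2, 3, 4, 5, 6, 7, 9, 10, 11}. The correct De Morgan law is (A ∪ B)' = A' ∩ B'.


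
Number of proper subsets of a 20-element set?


Total subsets = 2^n = 2^20 = 1048576
Proper subsets exclude the set itself: 2^n - 1
= 1048576 - 1
= 1048575

Number of proper subsets = 1048575


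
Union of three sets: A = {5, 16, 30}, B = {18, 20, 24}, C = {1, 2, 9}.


A ∪ B = {5, 16, 18, 20, 24, 30}
(A ∪ B) ∪ C = {1, 2, 5, 9, 16, 18, 20, 24, 30}

A ∪ B ∪ C = {1, 2, 5, 9, 16, 18, 20, 24, 30}


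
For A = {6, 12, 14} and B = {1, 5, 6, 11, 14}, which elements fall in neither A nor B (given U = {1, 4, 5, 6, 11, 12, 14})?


A = {6, 12, 14}
B = {1, 5, 6, 11, 14}
Region: in neither A nor B (given U = {1, 4, 5, 6, 11, 12, 14})
Elements: {4}

Elements in neither A nor B (given U = {1, 4, 5, 6, 11, 12, 14}): {4}


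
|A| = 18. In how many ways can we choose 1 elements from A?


C(n,k) = n! / (k!(n-k)!)
C(18,1) = 18! / (1!17!)
= 18

C(18,1) = 18


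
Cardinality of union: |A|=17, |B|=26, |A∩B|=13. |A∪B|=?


|A ∪ B| = |A| + |B| - |A ∩ B|
= 17 + 26 - 13
= 30

|A ∪ B| = 30


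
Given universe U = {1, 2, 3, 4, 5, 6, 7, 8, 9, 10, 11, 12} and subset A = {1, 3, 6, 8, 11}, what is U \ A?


Aᶜ = U \ A = elements in U but not in A
U = {1, 2, 3, 4, 5, 6, 7, 8, 9, 10, 11, 12}
A = {1, 3, 6, 8, 11}
Aᶜ = {2, 4, 5, 7, 9, 10, 12}

Aᶜ = {2, 4, 5, 7, 9, 10, 12}


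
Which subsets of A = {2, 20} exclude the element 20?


A subset of A that omits 20 is a subset of A \ {20}, so there are 2^(n-1) = 2^1 = 2 of them.
Subsets excluding 20: ∅, {2}

Subsets excluding 20 (2 total): ∅, {2}


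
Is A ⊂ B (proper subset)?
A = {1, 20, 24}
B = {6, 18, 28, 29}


A ⊂ B requires: A ⊆ B AND A ≠ B.
A ⊆ B? No
A ⊄ B, so A is not a proper subset.

No, A is not a proper subset of B


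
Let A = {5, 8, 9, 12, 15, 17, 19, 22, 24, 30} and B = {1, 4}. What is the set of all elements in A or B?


A ∪ B = all elements in A or B (or both)
A = {5, 8, 9, 12, 15, 17, 19, 22, 24, 30}
B = {1, 4}
A ∪ B = {1, 4, 5, 8, 9, 12, 15, 17, 19, 22, 24, 30}

A ∪ B = {1, 4, 5, 8, 9, 12, 15, 17, 19, 22, 24, 30}


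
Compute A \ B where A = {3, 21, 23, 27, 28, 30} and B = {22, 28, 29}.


A \ B = elements in A but not in B
A = {3, 21, 23, 27, 28, 30}
B = {22, 28, 29}
Remove from A any elements in B
A \ B = {3, 21, 23, 27, 30}

A \ B = {3, 21, 23, 27, 30}


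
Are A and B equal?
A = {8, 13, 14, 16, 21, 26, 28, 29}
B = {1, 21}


Two sets are equal iff they have exactly the same elements.
A = {8, 13, 14, 16, 21, 26, 28, 29}
B = {1, 21}
Differences: {1, 8, 13, 14, 16, 26, 28, 29}
A ≠ B

No, A ≠ B


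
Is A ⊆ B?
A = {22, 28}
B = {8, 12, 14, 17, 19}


A ⊆ B means every element of A is in B.
Elements in A not in B: {22, 28}
So A ⊄ B.

No, A ⊄ B


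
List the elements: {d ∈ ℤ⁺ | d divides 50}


Checking each candidate:
Condition: positive divisors of 50
Result = {1, 2, 5, 10, 25, 50}

{1, 2, 5, 10, 25, 50}


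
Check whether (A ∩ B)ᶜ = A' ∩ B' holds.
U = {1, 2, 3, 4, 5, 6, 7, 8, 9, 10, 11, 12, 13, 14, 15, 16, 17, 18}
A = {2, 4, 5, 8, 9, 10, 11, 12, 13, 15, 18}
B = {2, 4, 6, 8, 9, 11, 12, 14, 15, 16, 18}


LHS: A ∩ B = {2, 4, 8, 9, 11, 12, 15, 18}
(A ∩ B)' = U \ (A ∩ B) = {1, 3, 5, 6, 7, 10, 13, 14, 16, 17}
A' = {1, 3, 6, 7, 14, 16, 17}, B' = {1, 3, 5, 7, 10, 13, 17}
Claimed RHS: A' ∩ B' = {1, 3, 7, 17}
Identity is INVALID: LHS = {1, 3, 5, 6, 7, 10, 13, 14, 16, 17} but the RHS claimed here equals {1, 3, 7, 17}. The correct form is (A ∩ B)' = A' ∪ B'.

Identity is invalid: (A ∩ B)' = {1, 3, 5, 6, 7, 10, 13, 14, 16, 17} but A' ∩ B' = {1, 3, 7, 17}. The correct De Morgan law is (A ∩ B)' = A' ∪ B'.


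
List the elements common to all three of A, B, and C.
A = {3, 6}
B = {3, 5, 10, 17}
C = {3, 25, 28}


A ∩ B = {3}
(A ∩ B) ∩ C = {3}

A ∩ B ∩ C = {3}


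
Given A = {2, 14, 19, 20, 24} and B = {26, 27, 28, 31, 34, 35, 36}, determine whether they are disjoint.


Disjoint means A ∩ B = ∅.
A ∩ B = ∅
A ∩ B = ∅, so A and B are disjoint.

Yes, A and B are disjoint


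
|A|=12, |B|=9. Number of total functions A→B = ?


Each of |A| = 12 inputs maps to any of |B| = 9 outputs.
# functions = |B|^|A| = 9^12
= 282429536481

Number of functions = 282429536481


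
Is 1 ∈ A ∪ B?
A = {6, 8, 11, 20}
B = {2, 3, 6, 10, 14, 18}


A = {6, 8, 11, 20}, B = {2, 3, 6, 10, 14, 18}
A ∪ B = all elements in A or B
A ∪ B = {2, 3, 6, 8, 10, 11, 14, 18, 20}
Checking if 1 ∈ A ∪ B
1 is not in A ∪ B → False

1 ∉ A ∪ B


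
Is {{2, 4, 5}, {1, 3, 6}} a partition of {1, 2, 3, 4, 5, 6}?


A partition requires: (1) non-empty parts, (2) pairwise disjoint, (3) union = U
Parts: {2, 4, 5}, {1, 3, 6}
Union of parts: {1, 2, 3, 4, 5, 6}
U = {1, 2, 3, 4, 5, 6}
All non-empty? True
Pairwise disjoint? True
Covers U? True

Yes, valid partition


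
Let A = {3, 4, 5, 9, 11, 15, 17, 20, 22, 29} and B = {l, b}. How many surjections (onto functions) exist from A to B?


n = |A| = 10, k = |B| = 2. Surjections via inclusion-exclusion:
S(n,k) = Σ(-1)^i × C(k,i) × (k-i)^n, i=0 to k
i=0: (-1)^0×C(2,0)×2^10 = 1024
i=1: (-1)^1×C(2,1)×1^10 = -2
i=2: (-1)^2×C(2,2)×0^10 = 0
Total = 1022

Number of surjections = 1022


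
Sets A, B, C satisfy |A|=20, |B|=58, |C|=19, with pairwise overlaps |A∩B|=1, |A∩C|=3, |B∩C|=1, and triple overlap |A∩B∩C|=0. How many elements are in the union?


|A∪B∪C| = |A|+|B|+|C| - |A∩B|-|A∩C|-|B∩C| + |A∩B∩C|
= 20+58+19 - 1-3-1 + 0
= 97 - 5 + 0
= 92

|A ∪ B ∪ C| = 92


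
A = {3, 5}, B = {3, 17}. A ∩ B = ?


A ∩ B = elements in both A and B
A = {3, 5}
B = {3, 17}
A ∩ B = {3}

A ∩ B = {3}


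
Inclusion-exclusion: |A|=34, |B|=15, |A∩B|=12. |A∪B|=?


|A ∪ B| = |A| + |B| - |A ∩ B|
= 34 + 15 - 12
= 37

|A ∪ B| = 37


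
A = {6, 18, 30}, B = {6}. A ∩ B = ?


A ∩ B = elements in both A and B
A = {6, 18, 30}
B = {6}
A ∩ B = {6}

A ∩ B = {6}


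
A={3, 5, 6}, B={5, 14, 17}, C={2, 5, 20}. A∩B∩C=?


A ∩ B = {5}
(A ∩ B) ∩ C = {5}

A ∩ B ∩ C = {5}


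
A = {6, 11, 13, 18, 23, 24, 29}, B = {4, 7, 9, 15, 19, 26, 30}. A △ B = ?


A △ B = (A \ B) ∪ (B \ A) = elements in exactly one of A or B
A \ B = {6, 11, 13, 18, 23, 24, 29}
B \ A = {4, 7, 9, 15, 19, 26, 30}
A △ B = {4, 6, 7, 9, 11, 13, 15, 18, 19, 23, 24, 26, 29, 30}

A △ B = {4, 6, 7, 9, 11, 13, 15, 18, 19, 23, 24, 26, 29, 30}


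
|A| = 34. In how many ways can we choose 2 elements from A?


C(n,k) = n! / (k!(n-k)!)
C(34,2) = 34! / (2!32!)
= 561

C(34,2) = 561


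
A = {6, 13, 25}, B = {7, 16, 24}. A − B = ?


A \ B = elements in A but not in B
A = {6, 13, 25}
B = {7, 16, 24}
Remove from A any elements in B
A \ B = {6, 13, 25}

A \ B = {6, 13, 25}


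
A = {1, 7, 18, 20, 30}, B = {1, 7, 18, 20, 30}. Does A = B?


Two sets are equal iff they have exactly the same elements.
A = {1, 7, 18, 20, 30}
B = {1, 7, 18, 20, 30}
Same elements → A = B

Yes, A = B


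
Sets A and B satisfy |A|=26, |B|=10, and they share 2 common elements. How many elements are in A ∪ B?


|A ∪ B| = |A| + |B| - |A ∩ B|
= 26 + 10 - 2
= 34

|A ∪ B| = 34


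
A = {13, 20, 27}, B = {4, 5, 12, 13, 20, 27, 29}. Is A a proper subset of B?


A ⊂ B requires: A ⊆ B AND A ≠ B.
A ⊆ B? Yes
A = B? No
A ⊂ B: Yes (A is a proper subset of B)

Yes, A ⊂ B


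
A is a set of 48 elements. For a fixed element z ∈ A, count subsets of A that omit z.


Subsets of A avoiding z are subsets of A \ {z}, which has 47 elements.
Count = 2^(n-1) = 2^47
= 140737488355328

Number of subsets avoiding z = 140737488355328


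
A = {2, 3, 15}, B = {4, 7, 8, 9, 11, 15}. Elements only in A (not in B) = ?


A = {2, 3, 15}
B = {4, 7, 8, 9, 11, 15}
Region: only in A (not in B)
Elements: {2, 3}

Elements only in A (not in B): {2, 3}


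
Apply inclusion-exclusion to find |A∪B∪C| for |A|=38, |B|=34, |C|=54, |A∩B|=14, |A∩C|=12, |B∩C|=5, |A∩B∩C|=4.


|A∪B∪C| = |A|+|B|+|C| - |A∩B|-|A∩C|-|B∩C| + |A∩B∩C|
= 38+34+54 - 14-12-5 + 4
= 126 - 31 + 4
= 99

|A ∪ B ∪ C| = 99


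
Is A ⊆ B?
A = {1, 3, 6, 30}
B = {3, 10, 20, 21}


A ⊆ B means every element of A is in B.
Elements in A not in B: {1, 6, 30}
So A ⊄ B.

No, A ⊄ B


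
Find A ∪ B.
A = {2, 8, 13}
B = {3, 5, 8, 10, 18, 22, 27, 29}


A ∪ B = all elements in A or B (or both)
A = {2, 8, 13}
B = {3, 5, 8, 10, 18, 22, 27, 29}
A ∪ B = {2, 3, 5, 8, 10, 13, 18, 22, 27, 29}

A ∪ B = {2, 3, 5, 8, 10, 13, 18, 22, 27, 29}


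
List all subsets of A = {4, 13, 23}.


|A| = 3, so |P(A)| = 2^3 = 8
Enumerate subsets by cardinality (0 to 3):
∅, {4}, {13}, {23}, {4, 13}, {4, 23}, {13, 23}, {4, 13, 23}

P(A) has 8 subsets: ∅, {4}, {13}, {23}, {4, 13}, {4, 23}, {13, 23}, {4, 13, 23}


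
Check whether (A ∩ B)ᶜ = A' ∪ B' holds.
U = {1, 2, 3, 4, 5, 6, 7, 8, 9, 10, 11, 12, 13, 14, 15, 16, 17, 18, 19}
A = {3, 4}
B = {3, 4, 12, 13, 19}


LHS: A ∩ B = {3, 4}
(A ∩ B)' = U \ (A ∩ B) = {1, 2, 5, 6, 7, 8, 9, 10, 11, 12, 13, 14, 15, 16, 17, 18, 19}
A' = {1, 2, 5, 6, 7, 8, 9, 10, 11, 12, 13, 14, 15, 16, 17, 18, 19}, B' = {1, 2, 5, 6, 7, 8, 9, 10, 11, 14, 15, 16, 17, 18}
Claimed RHS: A' ∪ B' = {1, 2, 5, 6, 7, 8, 9, 10, 11, 12, 13, 14, 15, 16, 17, 18, 19}
Identity is VALID: LHS = RHS = {1, 2, 5, 6, 7, 8, 9, 10, 11, 12, 13, 14, 15, 16, 17, 18, 19} ✓

Identity is valid. (A ∩ B)' = A' ∪ B' = {1, 2, 5, 6, 7, 8, 9, 10, 11, 12, 13, 14, 15, 16, 17, 18, 19}


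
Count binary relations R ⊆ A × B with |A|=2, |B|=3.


A relation from A to B is any subset of A × B.
|A × B| = 2 × 3 = 6
# relations = 2^|A × B| = 2^6 = 64

Number of relations = 64


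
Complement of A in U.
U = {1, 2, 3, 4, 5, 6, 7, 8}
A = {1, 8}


Aᶜ = U \ A = elements in U but not in A
U = {1, 2, 3, 4, 5, 6, 7, 8}
A = {1, 8}
Aᶜ = {2, 3, 4, 5, 6, 7}

Aᶜ = {2, 3, 4, 5, 6, 7}


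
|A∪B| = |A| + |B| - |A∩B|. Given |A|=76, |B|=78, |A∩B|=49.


|A ∪ B| = |A| + |B| - |A ∩ B|
= 76 + 78 - 49
= 105

|A ∪ B| = 105


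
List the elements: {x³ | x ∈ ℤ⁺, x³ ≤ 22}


Checking each candidate:
Condition: positive perfect cubes ≤ 22
Result = {1, 8}

{1, 8}


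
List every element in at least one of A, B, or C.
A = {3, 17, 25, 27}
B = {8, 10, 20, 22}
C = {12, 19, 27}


A ∪ B = {3, 8, 10, 17, 20, 22, 25, 27}
(A ∪ B) ∪ C = {3, 8, 10, 12, 17, 19, 20, 22, 25, 27}

A ∪ B ∪ C = {3, 8, 10, 12, 17, 19, 20, 22, 25, 27}


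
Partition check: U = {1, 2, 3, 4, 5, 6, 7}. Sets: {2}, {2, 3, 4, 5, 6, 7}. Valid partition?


A partition requires: (1) non-empty parts, (2) pairwise disjoint, (3) union = U
Parts: {2}, {2, 3, 4, 5, 6, 7}
Union of parts: {2, 3, 4, 5, 6, 7}
U = {1, 2, 3, 4, 5, 6, 7}
All non-empty? True
Pairwise disjoint? False
Covers U? False

No, not a valid partition


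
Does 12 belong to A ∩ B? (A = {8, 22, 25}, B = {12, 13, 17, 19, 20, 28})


A = {8, 22, 25}, B = {12, 13, 17, 19, 20, 28}
A ∩ B = elements in both A and B
A ∩ B = ∅
Checking if 12 ∈ A ∩ B
12 is not in A ∩ B → False

12 ∉ A ∩ B


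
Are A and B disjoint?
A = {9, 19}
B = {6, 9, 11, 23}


Disjoint means A ∩ B = ∅.
A ∩ B = {9}
A ∩ B ≠ ∅, so A and B are NOT disjoint.

No, A and B are not disjoint (A ∩ B = {9})


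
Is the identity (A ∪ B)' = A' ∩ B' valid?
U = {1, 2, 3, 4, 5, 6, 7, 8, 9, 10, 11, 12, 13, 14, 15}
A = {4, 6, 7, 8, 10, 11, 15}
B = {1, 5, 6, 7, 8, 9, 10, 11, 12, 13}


LHS: A ∪ B = {1, 4, 5, 6, 7, 8, 9, 10, 11, 12, 13, 15}
(A ∪ B)' = U \ (A ∪ B) = {2, 3, 14}
A' = {1, 2, 3, 5, 9, 12, 13, 14}, B' = {2, 3, 4, 14, 15}
Claimed RHS: A' ∩ B' = {2, 3, 14}
Identity is VALID: LHS = RHS = {2, 3, 14} ✓

Identity is valid. (A ∪ B)' = A' ∩ B' = {2, 3, 14}


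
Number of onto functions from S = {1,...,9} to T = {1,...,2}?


n = |S| = 9, k = |T| = 2. Surjections via inclusion-exclusion:
S(n,k) = Σ(-1)^i × C(k,i) × (k-i)^n, i=0 to k
i=0: (-1)^0×C(2,0)×2^9 = 512
i=1: (-1)^1×C(2,1)×1^9 = -2
i=2: (-1)^2×C(2,2)×0^9 = 0
Total = 510

Number of surjections = 510


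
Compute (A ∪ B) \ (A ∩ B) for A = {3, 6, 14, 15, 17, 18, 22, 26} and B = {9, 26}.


A △ B = (A \ B) ∪ (B \ A) = elements in exactly one of A or B
A \ B = {3, 6, 14, 15, 17, 18, 22}
B \ A = {9}
A △ B = {3, 6, 9, 14, 15, 17, 18, 22}

A △ B = {3, 6, 9, 14, 15, 17, 18, 22}


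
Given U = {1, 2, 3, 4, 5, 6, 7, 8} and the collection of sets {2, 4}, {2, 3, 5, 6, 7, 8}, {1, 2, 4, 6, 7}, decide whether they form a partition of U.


A partition requires: (1) non-empty parts, (2) pairwise disjoint, (3) union = U
Parts: {2, 4}, {2, 3, 5, 6, 7, 8}, {1, 2, 4, 6, 7}
Union of parts: {1, 2, 3, 4, 5, 6, 7, 8}
U = {1, 2, 3, 4, 5, 6, 7, 8}
All non-empty? True
Pairwise disjoint? False
Covers U? True

No, not a valid partition


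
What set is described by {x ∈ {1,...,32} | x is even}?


Checking each candidate:
Condition: even numbers in {1,...,32}
Result = {2, 4, 6, 8, 10, 12, 14, 16, 18, 20, 22, 24, 26, 28, 30, 32}

{2, 4, 6, 8, 10, 12, 14, 16, 18, 20, 22, 24, 26, 28, 30, 32}


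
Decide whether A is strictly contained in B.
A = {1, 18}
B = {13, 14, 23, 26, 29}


A ⊂ B requires: A ⊆ B AND A ≠ B.
A ⊆ B? No
A ⊄ B, so A is not a proper subset.

No, A is not a proper subset of B


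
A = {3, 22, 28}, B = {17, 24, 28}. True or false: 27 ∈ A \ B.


A = {3, 22, 28}, B = {17, 24, 28}
A \ B = elements in A but not in B
A \ B = {3, 22}
Checking if 27 ∈ A \ B
27 is not in A \ B → False

27 ∉ A \ B


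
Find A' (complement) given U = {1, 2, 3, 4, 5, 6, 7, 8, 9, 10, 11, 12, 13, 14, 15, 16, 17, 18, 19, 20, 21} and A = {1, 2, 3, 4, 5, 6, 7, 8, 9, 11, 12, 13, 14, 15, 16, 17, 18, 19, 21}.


Aᶜ = U \ A = elements in U but not in A
U = {1, 2, 3, 4, 5, 6, 7, 8, 9, 10, 11, 12, 13, 14, 15, 16, 17, 18, 19, 20, 21}
A = {1, 2, 3, 4, 5, 6, 7, 8, 9, 11, 12, 13, 14, 15, 16, 17, 18, 19, 21}
Aᶜ = {10, 20}

Aᶜ = {10, 20}


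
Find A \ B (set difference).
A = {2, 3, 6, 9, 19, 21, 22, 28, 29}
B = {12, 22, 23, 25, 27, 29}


A \ B = elements in A but not in B
A = {2, 3, 6, 9, 19, 21, 22, 28, 29}
B = {12, 22, 23, 25, 27, 29}
Remove from A any elements in B
A \ B = {2, 3, 6, 9, 19, 21, 28}

A \ B = {2, 3, 6, 9, 19, 21, 28}


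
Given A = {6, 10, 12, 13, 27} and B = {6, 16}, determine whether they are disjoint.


Disjoint means A ∩ B = ∅.
A ∩ B = {6}
A ∩ B ≠ ∅, so A and B are NOT disjoint.

No, A and B are not disjoint (A ∩ B = {6})


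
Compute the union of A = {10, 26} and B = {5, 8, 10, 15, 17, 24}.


A ∪ B = all elements in A or B (or both)
A = {10, 26}
B = {5, 8, 10, 15, 17, 24}
A ∪ B = {5, 8, 10, 15, 17, 24, 26}

A ∪ B = {5, 8, 10, 15, 17, 24, 26}


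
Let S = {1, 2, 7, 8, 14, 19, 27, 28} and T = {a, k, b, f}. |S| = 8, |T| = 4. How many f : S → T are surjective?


n = |S| = 8, k = |T| = 4. Surjections via inclusion-exclusion:
S(n,k) = Σ(-1)^i × C(k,i) × (k-i)^n, i=0 to k
i=0: (-1)^0×C(4,0)×4^8 = 65536
i=1: (-1)^1×C(4,1)×3^8 = -26244
i=2: (-1)^2×C(4,2)×2^8 = 1536
i=3: (-1)^3×C(4,3)×1^8 = -4
i=4: (-1)^4×C(4,4)×0^8 = 0
Total = 40824

Number of surjections = 40824


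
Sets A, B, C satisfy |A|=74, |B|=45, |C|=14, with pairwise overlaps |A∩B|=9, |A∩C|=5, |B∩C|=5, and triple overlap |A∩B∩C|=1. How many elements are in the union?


|A∪B∪C| = |A|+|B|+|C| - |A∩B|-|A∩C|-|B∩C| + |A∩B∩C|
= 74+45+14 - 9-5-5 + 1
= 133 - 19 + 1
= 115

|A ∪ B ∪ C| = 115


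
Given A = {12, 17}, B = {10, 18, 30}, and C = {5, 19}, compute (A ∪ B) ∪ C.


A ∪ B = {10, 12, 17, 18, 30}
(A ∪ B) ∪ C = {5, 10, 12, 17, 18, 19, 30}

A ∪ B ∪ C = {5, 10, 12, 17, 18, 19, 30}


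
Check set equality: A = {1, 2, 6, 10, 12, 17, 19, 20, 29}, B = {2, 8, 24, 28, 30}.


Two sets are equal iff they have exactly the same elements.
A = {1, 2, 6, 10, 12, 17, 19, 20, 29}
B = {2, 8, 24, 28, 30}
Differences: {1, 6, 8, 10, 12, 17, 19, 20, 24, 28, 29, 30}
A ≠ B

No, A ≠ B


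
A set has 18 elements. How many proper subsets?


Total subsets = 2^n = 2^18 = 262144
Proper subsets exclude the set itself: 2^n - 1
= 262144 - 1
= 262143

Number of proper subsets = 262143


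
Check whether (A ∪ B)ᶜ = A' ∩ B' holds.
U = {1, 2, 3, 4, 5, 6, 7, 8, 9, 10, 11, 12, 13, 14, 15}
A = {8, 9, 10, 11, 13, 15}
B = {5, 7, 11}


LHS: A ∪ B = {5, 7, 8, 9, 10, 11, 13, 15}
(A ∪ B)' = U \ (A ∪ B) = {1, 2, 3, 4, 6, 12, 14}
A' = {1, 2, 3, 4, 5, 6, 7, 12, 14}, B' = {1, 2, 3, 4, 6, 8, 9, 10, 12, 13, 14, 15}
Claimed RHS: A' ∩ B' = {1, 2, 3, 4, 6, 12, 14}
Identity is VALID: LHS = RHS = {1, 2, 3, 4, 6, 12, 14} ✓

Identity is valid. (A ∪ B)' = A' ∩ B' = {1, 2, 3, 4, 6, 12, 14}


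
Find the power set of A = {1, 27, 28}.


|A| = 3, so |P(A)| = 2^3 = 8
Enumerate subsets by cardinality (0 to 3):
∅, {1}, {27}, {28}, {1, 27}, {1, 28}, {27, 28}, {1, 27, 28}

P(A) has 8 subsets: ∅, {1}, {27}, {28}, {1, 27}, {1, 28}, {27, 28}, {1, 27, 28}


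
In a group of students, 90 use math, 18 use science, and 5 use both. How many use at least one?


|A ∪ B| = |A| + |B| - |A ∩ B|
= 90 + 18 - 5
= 103

|A ∪ B| = 103


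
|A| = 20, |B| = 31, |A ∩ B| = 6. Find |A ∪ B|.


|A ∪ B| = |A| + |B| - |A ∩ B|
= 20 + 31 - 6
= 45

|A ∪ B| = 45


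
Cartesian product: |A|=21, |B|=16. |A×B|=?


|A × B| = |A| × |B|
= 21 × 16
= 336

|A × B| = 336


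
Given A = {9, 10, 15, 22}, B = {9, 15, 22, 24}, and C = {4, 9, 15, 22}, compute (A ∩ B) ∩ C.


A ∩ B = {9, 15, 22}
(A ∩ B) ∩ C = {9, 15, 22}

A ∩ B ∩ C = {9, 15, 22}


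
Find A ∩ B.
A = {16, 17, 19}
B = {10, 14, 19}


A ∩ B = elements in both A and B
A = {16, 17, 19}
B = {10, 14, 19}
A ∩ B = {19}

A ∩ B = {19}


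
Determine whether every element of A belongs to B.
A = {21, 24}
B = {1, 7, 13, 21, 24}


A ⊆ B means every element of A is in B.
All elements of A are in B.
So A ⊆ B.

Yes, A ⊆ B


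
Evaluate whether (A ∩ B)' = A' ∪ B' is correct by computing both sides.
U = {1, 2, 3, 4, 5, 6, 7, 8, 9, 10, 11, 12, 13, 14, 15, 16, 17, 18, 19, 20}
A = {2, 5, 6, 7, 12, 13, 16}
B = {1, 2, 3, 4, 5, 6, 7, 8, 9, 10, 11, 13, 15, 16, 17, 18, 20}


LHS: A ∩ B = {2, 5, 6, 7, 13, 16}
(A ∩ B)' = U \ (A ∩ B) = {1, 3, 4, 8, 9, 10, 11, 12, 14, 15, 17, 18, 19, 20}
A' = {1, 3, 4, 8, 9, 10, 11, 14, 15, 17, 18, 19, 20}, B' = {12, 14, 19}
Claimed RHS: A' ∪ B' = {1, 3, 4, 8, 9, 10, 11, 12, 14, 15, 17, 18, 19, 20}
Identity is VALID: LHS = RHS = {1, 3, 4, 8, 9, 10, 11, 12, 14, 15, 17, 18, 19, 20} ✓

Identity is valid. (A ∩ B)' = A' ∪ B' = {1, 3, 4, 8, 9, 10, 11, 12, 14, 15, 17, 18, 19, 20}


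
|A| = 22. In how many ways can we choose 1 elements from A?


C(n,k) = n! / (k!(n-k)!)
C(22,1) = 22! / (1!21!)
= 22

C(22,1) = 22


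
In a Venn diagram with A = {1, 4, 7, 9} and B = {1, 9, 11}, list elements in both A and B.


A = {1, 4, 7, 9}
B = {1, 9, 11}
Region: in both A and B
Elements: {1, 9}

Elements in both A and B: {1, 9}


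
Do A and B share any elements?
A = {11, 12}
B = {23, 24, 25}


Disjoint means A ∩ B = ∅.
A ∩ B = ∅
A ∩ B = ∅, so A and B are disjoint.

No — A and B share no elements (A ∩ B = ∅), so they are disjoint


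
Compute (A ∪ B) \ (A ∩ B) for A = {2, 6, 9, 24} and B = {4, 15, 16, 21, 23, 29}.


A △ B = (A \ B) ∪ (B \ A) = elements in exactly one of A or B
A \ B = {2, 6, 9, 24}
B \ A = {4, 15, 16, 21, 23, 29}
A △ B = {2, 4, 6, 9, 15, 16, 21, 23, 24, 29}

A △ B = {2, 4, 6, 9, 15, 16, 21, 23, 24, 29}


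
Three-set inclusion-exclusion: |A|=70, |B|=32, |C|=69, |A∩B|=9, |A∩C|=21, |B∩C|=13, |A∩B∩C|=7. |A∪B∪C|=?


|A∪B∪C| = |A|+|B|+|C| - |A∩B|-|A∩C|-|B∩C| + |A∩B∩C|
= 70+32+69 - 9-21-13 + 7
= 171 - 43 + 7
= 135

|A ∪ B ∪ C| = 135


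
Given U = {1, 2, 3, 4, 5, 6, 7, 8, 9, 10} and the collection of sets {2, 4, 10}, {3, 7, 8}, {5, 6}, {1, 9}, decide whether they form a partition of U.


A partition requires: (1) non-empty parts, (2) pairwise disjoint, (3) union = U
Parts: {2, 4, 10}, {3, 7, 8}, {5, 6}, {1, 9}
Union of parts: {1, 2, 3, 4, 5, 6, 7, 8, 9, 10}
U = {1, 2, 3, 4, 5, 6, 7, 8, 9, 10}
All non-empty? True
Pairwise disjoint? True
Covers U? True

Yes, valid partition


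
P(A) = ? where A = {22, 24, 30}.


|A| = 3, so |P(A)| = 2^3 = 8
Enumerate subsets by cardinality (0 to 3):
∅, {22}, {24}, {30}, {22, 24}, {22, 30}, {24, 30}, {22, 24, 30}

P(A) has 8 subsets: ∅, {22}, {24}, {30}, {22, 24}, {22, 30}, {24, 30}, {22, 24, 30}


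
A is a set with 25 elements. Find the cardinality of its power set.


Number of subsets = 2^n
= 2^25
= 33554432

|P(A)| = 33554432


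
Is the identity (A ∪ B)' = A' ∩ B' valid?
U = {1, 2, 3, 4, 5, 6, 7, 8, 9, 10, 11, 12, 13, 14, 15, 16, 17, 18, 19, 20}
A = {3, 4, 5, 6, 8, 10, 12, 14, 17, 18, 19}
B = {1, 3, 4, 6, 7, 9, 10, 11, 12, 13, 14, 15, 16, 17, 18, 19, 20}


LHS: A ∪ B = {1, 3, 4, 5, 6, 7, 8, 9, 10, 11, 12, 13, 14, 15, 16, 17, 18, 19, 20}
(A ∪ B)' = U \ (A ∪ B) = {2}
A' = {1, 2, 7, 9, 11, 13, 15, 16, 20}, B' = {2, 5, 8}
Claimed RHS: A' ∩ B' = {2}
Identity is VALID: LHS = RHS = {2} ✓

Identity is valid. (A ∪ B)' = A' ∩ B' = {2}


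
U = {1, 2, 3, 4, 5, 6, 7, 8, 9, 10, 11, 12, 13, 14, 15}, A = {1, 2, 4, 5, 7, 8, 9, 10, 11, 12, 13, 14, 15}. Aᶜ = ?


Aᶜ = U \ A = elements in U but not in A
U = {1, 2, 3, 4, 5, 6, 7, 8, 9, 10, 11, 12, 13, 14, 15}
A = {1, 2, 4, 5, 7, 8, 9, 10, 11, 12, 13, 14, 15}
Aᶜ = {3, 6}

Aᶜ = {3, 6}


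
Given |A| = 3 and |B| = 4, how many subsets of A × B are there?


A relation from A to B is any subset of A × B.
|A × B| = 3 × 4 = 12
# relations = 2^|A × B| = 2^12 = 4096

Number of relations = 4096


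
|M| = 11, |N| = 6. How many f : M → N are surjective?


n = |M| = 11, k = |N| = 6. Surjections via inclusion-exclusion:
S(n,k) = Σ(-1)^i × C(k,i) × (k-i)^n, i=0 to k
i=0: (-1)^0×C(6,0)×6^11 = 362797056
i=1: (-1)^1×C(6,1)×5^11 = -292968750
i=2: (-1)^2×C(6,2)×4^11 = 62914560
i=3: (-1)^3×C(6,3)×3^11 = -3542940
i=4: (-1)^4×C(6,4)×2^11 = 30720
i=5: (-1)^5×C(6,5)×1^11 = -6
i=6: (-1)^6×C(6,6)×0^11 = 0
Total = 129230640

Number of surjections = 129230640


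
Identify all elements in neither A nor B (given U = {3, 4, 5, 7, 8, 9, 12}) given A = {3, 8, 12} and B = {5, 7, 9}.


A = {3, 8, 12}
B = {5, 7, 9}
Region: in neither A nor B (given U = {3, 4, 5, 7, 8, 9, 12})
Elements: {4}

Elements in neither A nor B (given U = {3, 4, 5, 7, 8, 9, 12}): {4}


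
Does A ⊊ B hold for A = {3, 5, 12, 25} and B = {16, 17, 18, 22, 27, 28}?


A ⊂ B requires: A ⊆ B AND A ≠ B.
A ⊆ B? No
A ⊄ B, so A is not a proper subset.

No, A is not a proper subset of B


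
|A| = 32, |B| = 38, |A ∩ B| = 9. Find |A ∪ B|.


|A ∪ B| = |A| + |B| - |A ∩ B|
= 32 + 38 - 9
= 61

|A ∪ B| = 61


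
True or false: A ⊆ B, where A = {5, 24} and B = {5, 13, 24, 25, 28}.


A ⊆ B means every element of A is in B.
All elements of A are in B.
So A ⊆ B.

Yes, A ⊆ B


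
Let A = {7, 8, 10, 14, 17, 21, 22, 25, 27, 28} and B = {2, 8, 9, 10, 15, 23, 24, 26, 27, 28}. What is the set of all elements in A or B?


A ∪ B = all elements in A or B (or both)
A = {7, 8, 10, 14, 17, 21, 22, 25, 27, 28}
B = {2, 8, 9, 10, 15, 23, 24, 26, 27, 28}
A ∪ B = {2, 7, 8, 9, 10, 14, 15, 17, 21, 22, 23, 24, 25, 26, 27, 28}

A ∪ B = {2, 7, 8, 9, 10, 14, 15, 17, 21, 22, 23, 24, 25, 26, 27, 28}


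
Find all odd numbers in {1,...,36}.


Checking each candidate:
Condition: odd numbers in {1,...,36}
Result = {1, 3, 5, 7, 9, 11, 13, 15, 17, 19, 21, 23, 25, 27, 29, 31, 33, 35}

{1, 3, 5, 7, 9, 11, 13, 15, 17, 19, 21, 23, 25, 27, 29, 31, 33, 35}


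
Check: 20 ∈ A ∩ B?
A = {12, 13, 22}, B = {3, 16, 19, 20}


A = {12, 13, 22}, B = {3, 16, 19, 20}
A ∩ B = elements in both A and B
A ∩ B = ∅
Checking if 20 ∈ A ∩ B
20 is not in A ∩ B → False

20 ∉ A ∩ B


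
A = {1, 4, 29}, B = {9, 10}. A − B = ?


A \ B = elements in A but not in B
A = {1, 4, 29}
B = {9, 10}
Remove from A any elements in B
A \ B = {1, 4, 29}

A \ B = {1, 4, 29}


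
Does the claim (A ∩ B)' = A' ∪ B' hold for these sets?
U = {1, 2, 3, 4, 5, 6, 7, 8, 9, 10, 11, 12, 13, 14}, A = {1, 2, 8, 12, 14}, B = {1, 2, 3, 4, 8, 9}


LHS: A ∩ B = {1, 2, 8}
(A ∩ B)' = U \ (A ∩ B) = {3, 4, 5, 6, 7, 9, 10, 11, 12, 13, 14}
A' = {3, 4, 5, 6, 7, 9, 10, 11, 13}, B' = {5, 6, 7, 10, 11, 12, 13, 14}
Claimed RHS: A' ∪ B' = {3, 4, 5, 6, 7, 9, 10, 11, 12, 13, 14}
Identity is VALID: LHS = RHS = {3, 4, 5, 6, 7, 9, 10, 11, 12, 13, 14} ✓

Identity is valid. (A ∩ B)' = A' ∪ B' = {3, 4, 5, 6, 7, 9, 10, 11, 12, 13, 14}


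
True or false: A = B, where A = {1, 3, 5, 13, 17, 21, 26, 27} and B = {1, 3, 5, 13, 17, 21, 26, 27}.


Two sets are equal iff they have exactly the same elements.
A = {1, 3, 5, 13, 17, 21, 26, 27}
B = {1, 3, 5, 13, 17, 21, 26, 27}
Same elements → A = B

Yes, A = B


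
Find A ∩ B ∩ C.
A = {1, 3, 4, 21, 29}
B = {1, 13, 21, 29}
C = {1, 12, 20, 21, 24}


A ∩ B = {1, 21, 29}
(A ∩ B) ∩ C = {1, 21}

A ∩ B ∩ C = {1, 21}


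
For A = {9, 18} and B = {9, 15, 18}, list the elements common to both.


A ∩ B = elements in both A and B
A = {9, 18}
B = {9, 15, 18}
A ∩ B = {9, 18}

A ∩ B = {9, 18}


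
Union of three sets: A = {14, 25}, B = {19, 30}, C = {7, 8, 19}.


A ∪ B = {14, 19, 25, 30}
(A ∪ B) ∪ C = {7, 8, 14, 19, 25, 30}

A ∪ B ∪ C = {7, 8, 14, 19, 25, 30}


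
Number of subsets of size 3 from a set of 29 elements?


C(n,k) = n! / (k!(n-k)!)
C(29,3) = 29! / (3!26!)
= 3654

C(29,3) = 3654


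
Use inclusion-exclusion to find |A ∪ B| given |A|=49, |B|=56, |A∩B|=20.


|A ∪ B| = |A| + |B| - |A ∩ B|
= 49 + 56 - 20
= 85

|A ∪ B| = 85


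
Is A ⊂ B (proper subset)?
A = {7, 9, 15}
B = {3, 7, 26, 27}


A ⊂ B requires: A ⊆ B AND A ≠ B.
A ⊆ B? No
A ⊄ B, so A is not a proper subset.

No, A is not a proper subset of B


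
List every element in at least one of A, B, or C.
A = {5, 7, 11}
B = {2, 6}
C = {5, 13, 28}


A ∪ B = {2, 5, 6, 7, 11}
(A ∪ B) ∪ C = {2, 5, 6, 7, 11, 13, 28}

A ∪ B ∪ C = {2, 5, 6, 7, 11, 13, 28}


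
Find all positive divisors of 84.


Checking each candidate:
Condition: positive divisors of 84
Result = {1, 2, 3, 4, 6, 7, 12, 14, 21, 28, 42, 84}

{1, 2, 3, 4, 6, 7, 12, 14, 21, 28, 42, 84}


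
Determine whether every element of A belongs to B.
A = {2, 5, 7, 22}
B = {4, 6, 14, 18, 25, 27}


A ⊆ B means every element of A is in B.
Elements in A not in B: {2, 5, 7, 22}
So A ⊄ B.

No, A ⊄ B


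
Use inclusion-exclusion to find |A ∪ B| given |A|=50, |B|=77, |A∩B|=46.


|A ∪ B| = |A| + |B| - |A ∩ B|
= 50 + 77 - 46
= 81

|A ∪ B| = 81


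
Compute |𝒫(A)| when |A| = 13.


Number of subsets = 2^n
= 2^13
= 8192

|P(A)| = 8192


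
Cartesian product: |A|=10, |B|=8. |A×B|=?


|A × B| = |A| × |B|
= 10 × 8
= 80

|A × B| = 80


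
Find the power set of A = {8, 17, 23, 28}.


|A| = 4, so |P(A)| = 2^4 = 16
Enumerate subsets by cardinality (0 to 4):
∅, {8}, {17}, {23}, {28}, {8, 17}, {8, 23}, {8, 28}, {17, 23}, {17, 28}, {23, 28}, {8, 17, 23}, {8, 17, 28}, {8, 23, 28}, {17, 23, 28}, {8, 17, 23, 28}

P(A) has 16 subsets: ∅, {8}, {17}, {23}, {28}, {8, 17}, {8, 23}, {8, 28}, {17, 23}, {17, 28}, {23, 28}, {8, 17, 23}, {8, 17, 28}, {8, 23, 28}, {17, 23, 28}, {8, 17, 23, 28}


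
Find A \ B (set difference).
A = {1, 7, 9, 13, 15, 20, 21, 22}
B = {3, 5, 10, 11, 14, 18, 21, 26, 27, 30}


A \ B = elements in A but not in B
A = {1, 7, 9, 13, 15, 20, 21, 22}
B = {3, 5, 10, 11, 14, 18, 21, 26, 27, 30}
Remove from A any elements in B
A \ B = {1, 7, 9, 13, 15, 20, 22}

A \ B = {1, 7, 9, 13, 15, 20, 22}


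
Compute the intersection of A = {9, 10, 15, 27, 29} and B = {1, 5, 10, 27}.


A ∩ B = elements in both A and B
A = {9, 10, 15, 27, 29}
B = {1, 5, 10, 27}
A ∩ B = {10, 27}

A ∩ B = {10, 27}


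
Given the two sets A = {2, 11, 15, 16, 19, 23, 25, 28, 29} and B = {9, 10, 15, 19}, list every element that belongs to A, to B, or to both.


A ∪ B = all elements in A or B (or both)
A = {2, 11, 15, 16, 19, 23, 25, 28, 29}
B = {9, 10, 15, 19}
A ∪ B = {2, 9, 10, 11, 15, 16, 19, 23, 25, 28, 29}

A ∪ B = {2, 9, 10, 11, 15, 16, 19, 23, 25, 28, 29}


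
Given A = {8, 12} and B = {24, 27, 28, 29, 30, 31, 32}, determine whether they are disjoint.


Disjoint means A ∩ B = ∅.
A ∩ B = ∅
A ∩ B = ∅, so A and B are disjoint.

Yes, A and B are disjoint


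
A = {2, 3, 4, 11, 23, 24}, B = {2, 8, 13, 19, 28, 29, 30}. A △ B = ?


A △ B = (A \ B) ∪ (B \ A) = elements in exactly one of A or B
A \ B = {3, 4, 11, 23, 24}
B \ A = {8, 13, 19, 28, 29, 30}
A △ B = {3, 4, 8, 11, 13, 19, 23, 24, 28, 29, 30}

A △ B = {3, 4, 8, 11, 13, 19, 23, 24, 28, 29, 30}


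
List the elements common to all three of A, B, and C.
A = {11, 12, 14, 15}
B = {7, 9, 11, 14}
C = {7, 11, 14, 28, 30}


A ∩ B = {11, 14}
(A ∩ B) ∩ C = {11, 14}

A ∩ B ∩ C = {11, 14}


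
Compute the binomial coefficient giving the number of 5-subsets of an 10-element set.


C(n,k) = n! / (k!(n-k)!)
C(10,5) = 10! / (5!5!)
= 252

C(10,5) = 252


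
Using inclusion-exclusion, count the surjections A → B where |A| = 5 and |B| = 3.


n = |A| = 5, k = |B| = 3. Surjections via inclusion-exclusion:
S(n,k) = Σ(-1)^i × C(k,i) × (k-i)^n, i=0 to k
i=0: (-1)^0×C(3,0)×3^5 = 243
i=1: (-1)^1×C(3,1)×2^5 = -96
i=2: (-1)^2×C(3,2)×1^5 = 3
i=3: (-1)^3×C(3,3)×0^5 = 0
Total = 150

Number of surjections = 150


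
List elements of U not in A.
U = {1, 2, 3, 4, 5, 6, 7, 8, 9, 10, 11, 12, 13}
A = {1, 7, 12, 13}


Aᶜ = U \ A = elements in U but not in A
U = {1, 2, 3, 4, 5, 6, 7, 8, 9, 10, 11, 12, 13}
A = {1, 7, 12, 13}
Aᶜ = {2, 3, 4, 5, 6, 8, 9, 10, 11}

Aᶜ = {2, 3, 4, 5, 6, 8, 9, 10, 11}


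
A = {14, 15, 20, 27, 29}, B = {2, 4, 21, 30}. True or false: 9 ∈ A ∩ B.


A = {14, 15, 20, 27, 29}, B = {2, 4, 21, 30}
A ∩ B = elements in both A and B
A ∩ B = ∅
Checking if 9 ∈ A ∩ B
9 is not in A ∩ B → False

9 ∉ A ∩ B


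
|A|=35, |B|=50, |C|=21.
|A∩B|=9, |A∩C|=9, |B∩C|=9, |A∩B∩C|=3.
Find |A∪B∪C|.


|A∪B∪C| = |A|+|B|+|C| - |A∩B|-|A∩C|-|B∩C| + |A∩B∩C|
= 35+50+21 - 9-9-9 + 3
= 106 - 27 + 3
= 82

|A ∪ B ∪ C| = 82


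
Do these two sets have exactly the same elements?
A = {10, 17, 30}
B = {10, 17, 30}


Two sets are equal iff they have exactly the same elements.
A = {10, 17, 30}
B = {10, 17, 30}
Same elements → A = B

Yes, A = B


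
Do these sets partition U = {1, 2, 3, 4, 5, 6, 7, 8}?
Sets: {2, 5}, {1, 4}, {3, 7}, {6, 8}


A partition requires: (1) non-empty parts, (2) pairwise disjoint, (3) union = U
Parts: {2, 5}, {1, 4}, {3, 7}, {6, 8}
Union of parts: {1, 2, 3, 4, 5, 6, 7, 8}
U = {1, 2, 3, 4, 5, 6, 7, 8}
All non-empty? True
Pairwise disjoint? True
Covers U? True

Yes, valid partition


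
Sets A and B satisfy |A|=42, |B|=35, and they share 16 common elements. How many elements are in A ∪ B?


|A ∪ B| = |A| + |B| - |A ∩ B|
= 42 + 35 - 16
= 61

|A ∪ B| = 61


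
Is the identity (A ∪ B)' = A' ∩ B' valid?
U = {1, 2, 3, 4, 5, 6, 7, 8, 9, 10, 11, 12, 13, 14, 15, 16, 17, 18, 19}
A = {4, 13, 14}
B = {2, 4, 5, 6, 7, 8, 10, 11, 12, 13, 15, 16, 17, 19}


LHS: A ∪ B = {2, 4, 5, 6, 7, 8, 10, 11, 12, 13, 14, 15, 16, 17, 19}
(A ∪ B)' = U \ (A ∪ B) = {1, 3, 9, 18}
A' = {1, 2, 3, 5, 6, 7, 8, 9, 10, 11, 12, 15, 16, 17, 18, 19}, B' = {1, 3, 9, 14, 18}
Claimed RHS: A' ∩ B' = {1, 3, 9, 18}
Identity is VALID: LHS = RHS = {1, 3, 9, 18} ✓

Identity is valid. (A ∪ B)' = A' ∩ B' = {1, 3, 9, 18}


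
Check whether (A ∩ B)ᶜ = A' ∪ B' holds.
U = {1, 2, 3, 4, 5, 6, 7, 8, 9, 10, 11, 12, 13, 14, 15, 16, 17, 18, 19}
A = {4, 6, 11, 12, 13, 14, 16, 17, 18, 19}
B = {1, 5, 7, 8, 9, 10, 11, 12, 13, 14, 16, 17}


LHS: A ∩ B = {11, 12, 13, 14, 16, 17}
(A ∩ B)' = U \ (A ∩ B) = {1, 2, 3, 4, 5, 6, 7, 8, 9, 10, 15, 18, 19}
A' = {1, 2, 3, 5, 7, 8, 9, 10, 15}, B' = {2, 3, 4, 6, 15, 18, 19}
Claimed RHS: A' ∪ B' = {1, 2, 3, 4, 5, 6, 7, 8, 9, 10, 15, 18, 19}
Identity is VALID: LHS = RHS = {1, 2, 3, 4, 5, 6, 7, 8, 9, 10, 15, 18, 19} ✓

Identity is valid. (A ∩ B)' = A' ∪ B' = {1, 2, 3, 4, 5, 6, 7, 8, 9, 10, 15, 18, 19}


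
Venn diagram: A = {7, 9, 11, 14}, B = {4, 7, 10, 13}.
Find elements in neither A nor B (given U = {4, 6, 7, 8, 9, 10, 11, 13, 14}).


A = {7, 9, 11, 14}
B = {4, 7, 10, 13}
Region: in neither A nor B (given U = {4, 6, 7, 8, 9, 10, 11, 13, 14})
Elements: {6, 8}

Elements in neither A nor B (given U = {4, 6, 7, 8, 9, 10, 11, 13, 14}): {6, 8}


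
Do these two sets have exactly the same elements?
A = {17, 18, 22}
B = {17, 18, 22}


Two sets are equal iff they have exactly the same elements.
A = {17, 18, 22}
B = {17, 18, 22}
Same elements → A = B

Yes, A = B


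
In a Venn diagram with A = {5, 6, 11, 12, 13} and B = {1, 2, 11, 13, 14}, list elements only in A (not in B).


A = {5, 6, 11, 12, 13}
B = {1, 2, 11, 13, 14}
Region: only in A (not in B)
Elements: {5, 6, 12}

Elements only in A (not in B): {5, 6, 12}


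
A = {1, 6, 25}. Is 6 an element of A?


A = {1, 6, 25}
Checking if 6 is in A
6 is in A → True

6 ∈ A


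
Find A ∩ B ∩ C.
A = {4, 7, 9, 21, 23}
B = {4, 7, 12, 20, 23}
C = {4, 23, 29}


A ∩ B = {4, 7, 23}
(A ∩ B) ∩ C = {4, 23}

A ∩ B ∩ C = {4, 23}


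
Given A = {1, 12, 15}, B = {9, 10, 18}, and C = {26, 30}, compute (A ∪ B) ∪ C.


A ∪ B = {1, 9, 10, 12, 15, 18}
(A ∪ B) ∪ C = {1, 9, 10, 12, 15, 18, 26, 30}

A ∪ B ∪ C = {1, 9, 10, 12, 15, 18, 26, 30}


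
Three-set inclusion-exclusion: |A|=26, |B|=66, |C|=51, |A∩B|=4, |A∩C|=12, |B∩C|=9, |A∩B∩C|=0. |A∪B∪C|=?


|A∪B∪C| = |A|+|B|+|C| - |A∩B|-|A∩C|-|B∩C| + |A∩B∩C|
= 26+66+51 - 4-12-9 + 0
= 143 - 25 + 0
= 118

|A ∪ B ∪ C| = 118


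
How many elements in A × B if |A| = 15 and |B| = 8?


|A × B| = |A| × |B|
= 15 × 8
= 120

|A × B| = 120


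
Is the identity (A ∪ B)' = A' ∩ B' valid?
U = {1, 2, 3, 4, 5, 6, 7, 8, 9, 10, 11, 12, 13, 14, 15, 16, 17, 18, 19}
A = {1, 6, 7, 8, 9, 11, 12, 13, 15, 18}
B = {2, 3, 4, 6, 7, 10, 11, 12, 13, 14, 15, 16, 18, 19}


LHS: A ∪ B = {1, 2, 3, 4, 6, 7, 8, 9, 10, 11, 12, 13, 14, 15, 16, 18, 19}
(A ∪ B)' = U \ (A ∪ B) = {5, 17}
A' = {2, 3, 4, 5, 10, 14, 16, 17, 19}, B' = {1, 5, 8, 9, 17}
Claimed RHS: A' ∩ B' = {5, 17}
Identity is VALID: LHS = RHS = {5, 17} ✓

Identity is valid. (A ∪ B)' = A' ∩ B' = {5, 17}


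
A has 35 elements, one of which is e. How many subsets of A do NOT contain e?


Subsets of A avoiding e are subsets of A \ {e}, which has 34 elements.
Count = 2^(n-1) = 2^34
= 17179869184

Number of subsets avoiding e = 17179869184


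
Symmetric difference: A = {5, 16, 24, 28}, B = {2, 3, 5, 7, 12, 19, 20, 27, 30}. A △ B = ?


A △ B = (A \ B) ∪ (B \ A) = elements in exactly one of A or B
A \ B = {16, 24, 28}
B \ A = {2, 3, 7, 12, 19, 20, 27, 30}
A △ B = {2, 3, 7, 12, 16, 19, 20, 24, 27, 28, 30}

A △ B = {2, 3, 7, 12, 16, 19, 20, 24, 27, 28, 30}


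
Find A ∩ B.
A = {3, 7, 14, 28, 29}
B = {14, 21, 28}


A ∩ B = elements in both A and B
A = {3, 7, 14, 28, 29}
B = {14, 21, 28}
A ∩ B = {14, 28}

A ∩ B = {14, 28}


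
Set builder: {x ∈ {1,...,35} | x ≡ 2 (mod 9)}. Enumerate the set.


Checking each candidate:
Condition: x in {1,...,35} with x ≡ 2 (mod 9)
Result = {2, 11, 20, 29}

{2, 11, 20, 29}


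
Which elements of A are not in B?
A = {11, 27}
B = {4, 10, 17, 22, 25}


A \ B = elements in A but not in B
A = {11, 27}
B = {4, 10, 17, 22, 25}
Remove from A any elements in B
A \ B = {11, 27}

A \ B = {11, 27}


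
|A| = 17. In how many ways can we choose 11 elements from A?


C(n,k) = n! / (k!(n-k)!)
C(17,11) = 17! / (11!6!)
= 12376

C(17,11) = 12376


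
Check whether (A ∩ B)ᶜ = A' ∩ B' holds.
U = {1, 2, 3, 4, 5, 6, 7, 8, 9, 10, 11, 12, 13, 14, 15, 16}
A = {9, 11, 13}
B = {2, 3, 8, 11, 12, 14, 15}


LHS: A ∩ B = {11}
(A ∩ B)' = U \ (A ∩ B) = {1, 2, 3, 4, 5, 6, 7, 8, 9, 10, 12, 13, 14, 15, 16}
A' = {1, 2, 3, 4, 5, 6, 7, 8, 10, 12, 14, 15, 16}, B' = {1, 4, 5, 6, 7, 9, 10, 13, 16}
Claimed RHS: A' ∩ B' = {1, 4, 5, 6, 7, 10, 16}
Identity is INVALID: LHS = {1, 2, 3, 4, 5, 6, 7, 8, 9, 10, 12, 13, 14, 15, 16} but the RHS claimed here equals {1, 4, 5, 6, 7, 10, 16}. The correct form is (A ∩ B)' = A' ∪ B'.

Identity is invalid: (A ∩ B)' = {1, 2, 3, 4, 5, 6, 7, 8, 9, 10, 12, 13, 14, 15, 16} but A' ∩ B' = {1, 4, 5, 6, 7, 10, 16}. The correct De Morgan law is (A ∩ B)' = A' ∪ B'.


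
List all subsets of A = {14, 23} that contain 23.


A subset of A contains 23 iff the remaining 1 elements form any subset of A \ {23}.
Count: 2^(n-1) = 2^1 = 2
Subsets containing 23: {23}, {14, 23}

Subsets containing 23 (2 total): {23}, {14, 23}


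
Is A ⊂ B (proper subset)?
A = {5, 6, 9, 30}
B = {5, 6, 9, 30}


A ⊂ B requires: A ⊆ B AND A ≠ B.
A ⊆ B? Yes
A = B? Yes
A = B, so A is not a PROPER subset.

No, A is not a proper subset of B


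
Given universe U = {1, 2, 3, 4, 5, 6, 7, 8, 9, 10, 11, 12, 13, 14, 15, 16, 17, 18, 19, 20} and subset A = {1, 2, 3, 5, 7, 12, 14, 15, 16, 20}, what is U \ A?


Aᶜ = U \ A = elements in U but not in A
U = {1, 2, 3, 4, 5, 6, 7, 8, 9, 10, 11, 12, 13, 14, 15, 16, 17, 18, 19, 20}
A = {1, 2, 3, 5, 7, 12, 14, 15, 16, 20}
Aᶜ = {4, 6, 8, 9, 10, 11, 13, 17, 18, 19}

Aᶜ = {4, 6, 8, 9, 10, 11, 13, 17, 18, 19}


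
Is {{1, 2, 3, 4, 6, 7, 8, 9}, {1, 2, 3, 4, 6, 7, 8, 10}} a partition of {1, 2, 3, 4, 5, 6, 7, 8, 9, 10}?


A partition requires: (1) non-empty parts, (2) pairwise disjoint, (3) union = U
Parts: {1, 2, 3, 4, 6, 7, 8, 9}, {1, 2, 3, 4, 6, 7, 8, 10}
Union of parts: {1, 2, 3, 4, 6, 7, 8, 9, 10}
U = {1, 2, 3, 4, 5, 6, 7, 8, 9, 10}
All non-empty? True
Pairwise disjoint? False
Covers U? False

No, not a valid partition


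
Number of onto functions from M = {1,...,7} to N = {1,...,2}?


n = |M| = 7, k = |N| = 2. Surjections via inclusion-exclusion:
S(n,k) = Σ(-1)^i × C(k,i) × (k-i)^n, i=0 to k
i=0: (-1)^0×C(2,0)×2^7 = 128
i=1: (-1)^1×C(2,1)×1^7 = -2
i=2: (-1)^2×C(2,2)×0^7 = 0
Total = 126

Number of surjections = 126


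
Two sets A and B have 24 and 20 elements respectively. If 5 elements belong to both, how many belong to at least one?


|A ∪ B| = |A| + |B| - |A ∩ B|
= 24 + 20 - 5
= 39

|A ∪ B| = 39


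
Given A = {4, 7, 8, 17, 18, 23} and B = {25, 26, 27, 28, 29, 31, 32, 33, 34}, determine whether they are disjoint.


Disjoint means A ∩ B = ∅.
A ∩ B = ∅
A ∩ B = ∅, so A and B are disjoint.

Yes, A and B are disjoint


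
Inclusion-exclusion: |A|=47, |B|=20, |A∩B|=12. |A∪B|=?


|A ∪ B| = |A| + |B| - |A ∩ B|
= 47 + 20 - 12
= 55

|A ∪ B| = 55
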